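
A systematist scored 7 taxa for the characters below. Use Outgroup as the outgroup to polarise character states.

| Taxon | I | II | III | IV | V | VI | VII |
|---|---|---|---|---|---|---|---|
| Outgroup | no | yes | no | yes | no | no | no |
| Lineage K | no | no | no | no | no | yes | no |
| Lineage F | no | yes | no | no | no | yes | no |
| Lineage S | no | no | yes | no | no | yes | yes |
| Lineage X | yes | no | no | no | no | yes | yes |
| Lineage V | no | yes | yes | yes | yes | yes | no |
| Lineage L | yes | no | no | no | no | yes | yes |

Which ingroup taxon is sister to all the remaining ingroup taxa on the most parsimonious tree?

Character polarity is set by the outgroup: the derived state is whichever differs from the outgroup's state, so for II, IV the derived state is 'no', and for the remaining characters it is 'yes'.
I: derived state 'yes' in Lineage L and Lineage X only — synapomorphy for {Lineage L, Lineage X}.
Only Lineage K, Lineage L, Lineage S, and Lineage X show the derived state 'no' for II, supporting them as a clade.
III (state 'yes') occurs in Lineage S and Lineage V but conflicts with the nesting implied by the other characters — most parsimoniously interpreted as homoplasy.
IV (derived state 'no') is shared by Lineage F, Lineage K, Lineage L, Lineage S, and Lineage X — a synapomorphy uniting that clade.
V (derived state 'yes') is unique to Lineage V (autapomorphy; uninformative for grouping).
VI (derived state 'yes') is shared by all ingroup taxa — unites the whole ingroup.
VII: derived state 'yes' in Lineage L, Lineage S, and Lineage X only — synapomorphy for {Lineage L, Lineage S, Lineage X}.
Most parsimonious ingroup topology: (((Lineage K,(Lineage S,(Lineage X,Lineage L))),Lineage F),Lineage V).
Lineage V is sister to the clade containing all other ingroup taxa, so it is the earliest-diverging (most basal) ingroup lineage.

Lineage V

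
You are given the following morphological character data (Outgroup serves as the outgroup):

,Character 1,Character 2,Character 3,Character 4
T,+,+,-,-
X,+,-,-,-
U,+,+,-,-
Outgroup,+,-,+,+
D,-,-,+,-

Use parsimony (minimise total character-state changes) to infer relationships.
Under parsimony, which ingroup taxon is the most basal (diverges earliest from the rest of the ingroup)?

D

Character polarity is set by the outgroup: the derived state is whichever differs from the outgroup's state, so for Character 1, Character 3, Character 4 the derived state is '-', and for the remaining characters it is '+'.
Character 1 (derived state '-') is unique to D (autapomorphy; uninformative for grouping).
Only T and U show the derived state '+' for Character 2, supporting them as a clade.
Only T, U, and X show the derived state '-' for Character 3, supporting them as a clade.
Character 4 (derived state '-') is shared by all ingroup taxa — unites the whole ingroup.
Most parsimonious ingroup topology: ((X,(U,T)),D).
D is sister to the clade containing all other ingroup taxa, so it is the earliest-diverging (most basal) ingroup lineage.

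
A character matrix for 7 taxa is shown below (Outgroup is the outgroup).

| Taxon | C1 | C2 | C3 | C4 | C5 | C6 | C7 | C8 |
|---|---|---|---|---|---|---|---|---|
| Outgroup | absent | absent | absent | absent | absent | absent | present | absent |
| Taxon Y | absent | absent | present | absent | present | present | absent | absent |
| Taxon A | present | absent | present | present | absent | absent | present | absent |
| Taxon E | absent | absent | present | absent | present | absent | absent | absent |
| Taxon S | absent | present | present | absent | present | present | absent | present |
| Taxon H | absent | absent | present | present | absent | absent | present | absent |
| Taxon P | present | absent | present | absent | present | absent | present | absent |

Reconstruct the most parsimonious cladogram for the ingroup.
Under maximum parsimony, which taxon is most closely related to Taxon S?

Character polarity is set by the outgroup: the derived state is whichever differs from the outgroup's state, so for C7 the derived state is 'absent', and for the remaining characters it is 'present'.
C1 (state 'present') occurs in Taxon A and Taxon P but conflicts with the nesting implied by the other characters — most parsimoniously interpreted as homoplasy.
C2: derived state 'present' in Taxon S only — an autapomorphy, so it tells us nothing about relationships among taxa.
All ingroup taxa share the derived state 'present' for C3; it defines the ingroup but does not resolve relationships within it.
C4 (derived state 'present') is shared by Taxon A and Taxon H — a synapomorphy uniting that clade.
Only Taxon E, Taxon P, Taxon S, and Taxon Y show the derived state 'present' for C5, supporting them as a clade.
Only Taxon S and Taxon Y show the derived state 'present' for C6, supporting them as a clade.
C7 (derived state 'absent') is shared by Taxon E, Taxon S, and Taxon Y — a synapomorphy uniting that clade.
C8: derived state 'present' in Taxon S only — an autapomorphy, so it tells us nothing about relationships among taxa.
Most parsimonious ingroup topology: ((((Taxon Y,Taxon S),Taxon E),Taxon P),(Taxon A,Taxon H)).
Taxon S and Taxon Y form a cherry on this tree, so they are sister taxa.

Taxon Y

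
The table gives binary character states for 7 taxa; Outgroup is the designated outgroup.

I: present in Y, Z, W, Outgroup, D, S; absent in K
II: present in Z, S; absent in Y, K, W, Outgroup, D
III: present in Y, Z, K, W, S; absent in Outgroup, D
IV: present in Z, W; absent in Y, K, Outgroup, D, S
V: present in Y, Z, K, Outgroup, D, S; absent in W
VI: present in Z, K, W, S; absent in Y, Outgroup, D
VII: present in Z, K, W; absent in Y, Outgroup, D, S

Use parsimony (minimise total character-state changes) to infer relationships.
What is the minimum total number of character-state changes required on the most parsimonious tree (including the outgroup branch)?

Character polarity is set by the outgroup: the derived state is whichever differs from the outgroup's state, so for I, V the derived state is 'absent', and for the remaining characters it is 'present'.
I (derived state 'absent') is unique to K (autapomorphy; uninformative for grouping).
II groups S and Z, which is incompatible with the clades supported by the remaining characters; treating it as convergent (homoplasy) costs fewer steps than any alternative tree.
Only K, S, W, Y, and Z show the derived state 'present' for III, supporting them as a clade.
IV (derived state 'present') is shared by W and Z — a synapomorphy uniting that clade.
V (derived state 'absent') is unique to W (autapomorphy; uninformative for grouping).
Only K, S, W, and Z show the derived state 'present' for VI, supporting them as a clade.
VII: derived state 'present' in K, W, and Z only — synapomorphy for {K, W, Z}.
Most parsimonious ingroup topology: (D,((((W,Z),K),S),Y)).
Changes per character on this tree: I: 1; II: 2; III: 1; IV: 1; V: 1; VI: 1; VII: 1.
Total = 8.

8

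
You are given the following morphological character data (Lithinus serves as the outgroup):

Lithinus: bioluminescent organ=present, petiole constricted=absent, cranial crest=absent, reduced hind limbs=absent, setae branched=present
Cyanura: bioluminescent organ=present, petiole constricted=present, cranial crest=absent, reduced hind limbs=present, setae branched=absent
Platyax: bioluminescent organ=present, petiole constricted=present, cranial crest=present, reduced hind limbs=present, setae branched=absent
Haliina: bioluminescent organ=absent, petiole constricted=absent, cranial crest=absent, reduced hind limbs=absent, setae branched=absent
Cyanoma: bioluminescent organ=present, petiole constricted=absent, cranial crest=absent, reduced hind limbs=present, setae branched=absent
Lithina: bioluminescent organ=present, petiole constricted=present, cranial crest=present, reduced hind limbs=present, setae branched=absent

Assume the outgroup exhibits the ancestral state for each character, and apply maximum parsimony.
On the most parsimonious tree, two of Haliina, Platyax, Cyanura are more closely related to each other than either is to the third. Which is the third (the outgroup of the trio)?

Character polarity is set by the outgroup: the derived state is whichever differs from the outgroup's state, so for bioluminescent organ, setae branched the derived state is 'absent', and for the remaining characters it is 'present'.
bioluminescent organ: derived state 'absent' in Haliina only — an autapomorphy, so it tells us nothing about relationships among taxa.
petiole constricted (derived state 'present') is shared by Cyanura, Lithina, and Platyax — a synapomorphy uniting that clade.
cranial crest: derived state 'present' in Lithina and Platyax only — synapomorphy for {Lithina, Platyax}.
Only Cyanoma, Cyanura, Lithina, and Platyax show the derived state 'present' for reduced hind limbs, supporting them as a clade.
setae branched (derived state 'absent') is shared by all ingroup taxa — unites the whole ingroup.
Most parsimonious ingroup topology: (((Cyanura,(Platyax,Lithina)),Cyanoma),Haliina).
Platyax and Cyanura share a more recent common ancestor with each other than either does with Haliina, so Haliina is the least closely related of the three.

Haliina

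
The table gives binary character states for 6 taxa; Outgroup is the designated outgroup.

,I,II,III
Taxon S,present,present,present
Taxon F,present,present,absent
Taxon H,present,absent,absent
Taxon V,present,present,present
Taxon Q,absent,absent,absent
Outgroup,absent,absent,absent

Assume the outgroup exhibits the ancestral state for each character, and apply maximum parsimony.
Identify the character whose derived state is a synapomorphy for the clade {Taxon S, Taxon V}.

The outgroup has state 'absent' for every character, so 'present' is the derived state throughout.
I (derived state 'present') is shared by Taxon F, Taxon H, Taxon S, and Taxon V — a synapomorphy uniting that clade.
II (derived state 'present') is shared by Taxon F, Taxon S, and Taxon V — a synapomorphy uniting that clade.
III (derived state 'present') is shared by Taxon S and Taxon V — a synapomorphy uniting that clade.
Most parsimonious ingroup topology: ((((Taxon S,Taxon V),Taxon F),Taxon H),Taxon Q).
The clade {Taxon S, Taxon V} is supported by III: its derived state 'present' occurs in exactly those taxa and in no other taxon (including the outgroup).

III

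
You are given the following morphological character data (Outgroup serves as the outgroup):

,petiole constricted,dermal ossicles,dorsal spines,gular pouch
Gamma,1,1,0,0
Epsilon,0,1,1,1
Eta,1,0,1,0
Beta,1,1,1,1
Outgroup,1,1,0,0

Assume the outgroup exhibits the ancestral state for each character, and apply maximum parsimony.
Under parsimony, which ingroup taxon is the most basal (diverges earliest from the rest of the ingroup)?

Gamma

Character polarity is set by the outgroup: the derived state is whichever differs from the outgroup's state, so for petiole constricted, dermal ossicles the derived state is '0', and for the remaining characters it is '1'.
petiole constricted (derived state '0') is unique to Epsilon (autapomorphy; uninformative for grouping).
dermal ossicles (derived state '0') is unique to Eta (autapomorphy; uninformative for grouping).
Only Beta, Epsilon, and Eta show the derived state '1' for dorsal spines, supporting them as a clade.
gular pouch: derived state '1' in Beta and Epsilon only — synapomorphy for {Beta, Epsilon}.
Most parsimonious ingroup topology: (((Epsilon,Beta),Eta),Gamma).
Gamma is sister to the clade containing all other ingroup taxa, so it is the earliest-diverging (most basal) ingroup lineage.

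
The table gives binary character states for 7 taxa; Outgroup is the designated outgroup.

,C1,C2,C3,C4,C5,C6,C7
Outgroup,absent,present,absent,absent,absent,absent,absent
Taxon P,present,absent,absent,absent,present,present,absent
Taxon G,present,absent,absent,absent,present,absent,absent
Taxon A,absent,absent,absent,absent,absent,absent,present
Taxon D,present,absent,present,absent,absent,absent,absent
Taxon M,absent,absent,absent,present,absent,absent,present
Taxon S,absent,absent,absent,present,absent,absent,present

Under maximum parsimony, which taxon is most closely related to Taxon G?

Taxon P

Character polarity is set by the outgroup: the derived state is whichever differs from the outgroup's state, so for C2 the derived state is 'absent', and for the remaining characters it is 'present'.
Only Taxon D, Taxon G, and Taxon P show the derived state 'present' for C1, supporting them as a clade.
All ingroup taxa share the derived state 'absent' for C2; it defines the ingroup but does not resolve relationships within it.
C3 (derived state 'present') is unique to Taxon D (autapomorphy; uninformative for grouping).
Only Taxon M and Taxon S show the derived state 'present' for C4, supporting them as a clade.
C5 (derived state 'present') is shared by Taxon G and Taxon P — a synapomorphy uniting that clade.
C6: derived state 'present' in Taxon P only — an autapomorphy, so it tells us nothing about relationships among taxa.
C7: derived state 'present' in Taxon A, Taxon M, and Taxon S only — synapomorphy for {Taxon A, Taxon M, Taxon S}.
Most parsimonious ingroup topology: (((Taxon P,Taxon G),Taxon D),(Taxon A,(Taxon M,Taxon S))).
Taxon G and Taxon P form a cherry on this tree, so they are sister taxa.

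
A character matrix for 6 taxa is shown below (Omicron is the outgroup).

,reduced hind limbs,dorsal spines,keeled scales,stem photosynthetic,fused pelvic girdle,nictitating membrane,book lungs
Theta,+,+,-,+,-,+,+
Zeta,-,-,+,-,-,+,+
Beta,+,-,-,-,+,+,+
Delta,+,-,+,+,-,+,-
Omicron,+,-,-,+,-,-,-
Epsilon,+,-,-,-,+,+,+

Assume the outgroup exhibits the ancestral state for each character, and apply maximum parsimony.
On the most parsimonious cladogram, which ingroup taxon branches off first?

Character polarity is set by the outgroup: the derived state is whichever differs from the outgroup's state, so for reduced hind limbs, stem photosynthetic the derived state is '-', and for the remaining characters it is '+'.
reduced hind limbs (derived state '-') is unique to Zeta (autapomorphy; uninformative for grouping).
dorsal spines: derived state '+' in Theta only — an autapomorphy, so it tells us nothing about relationships among taxa.
keeled scales (state '+') occurs in Delta and Zeta but conflicts with the nesting implied by the other characters — most parsimoniously interpreted as homoplasy.
Only Beta, Epsilon, and Zeta show the derived state '-' for stem photosynthetic, supporting them as a clade.
fused pelvic girdle (derived state '+') is shared by Beta and Epsilon — a synapomorphy uniting that clade.
nictitating membrane (derived state '+') is shared by all ingroup taxa — unites the whole ingroup.
book lungs (derived state '+') is shared by Beta, Epsilon, Theta, and Zeta — a synapomorphy uniting that clade.
Most parsimonious ingroup topology: ((((Beta,Epsilon),Zeta),Theta),Delta).
Delta is sister to the clade containing all other ingroup taxa, so it is the earliest-diverging (most basal) ingroup lineage.

Delta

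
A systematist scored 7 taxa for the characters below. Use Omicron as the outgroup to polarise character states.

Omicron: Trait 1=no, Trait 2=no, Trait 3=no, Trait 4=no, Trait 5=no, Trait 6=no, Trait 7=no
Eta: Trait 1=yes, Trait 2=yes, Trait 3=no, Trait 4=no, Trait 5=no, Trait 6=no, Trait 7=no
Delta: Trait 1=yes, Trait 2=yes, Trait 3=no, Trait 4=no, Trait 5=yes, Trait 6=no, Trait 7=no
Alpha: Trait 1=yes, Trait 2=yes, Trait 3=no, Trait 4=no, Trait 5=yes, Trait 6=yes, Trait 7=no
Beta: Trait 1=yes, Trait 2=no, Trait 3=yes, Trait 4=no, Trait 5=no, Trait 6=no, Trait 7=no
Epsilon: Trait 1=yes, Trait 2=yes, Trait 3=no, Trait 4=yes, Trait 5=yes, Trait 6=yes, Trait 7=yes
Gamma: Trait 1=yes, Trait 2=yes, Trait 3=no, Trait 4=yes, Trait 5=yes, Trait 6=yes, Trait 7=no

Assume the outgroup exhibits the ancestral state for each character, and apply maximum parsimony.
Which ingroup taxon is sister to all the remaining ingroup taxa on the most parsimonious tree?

Beta

The outgroup has state 'no' for every character, so 'yes' is the derived state throughout.
All ingroup taxa share the derived state 'yes' for Trait 1; it defines the ingroup but does not resolve relationships within it.
Trait 2 (derived state 'yes') is shared by Alpha, Delta, Epsilon, Eta, and Gamma — a synapomorphy uniting that clade.
Trait 3 (derived state 'yes') is unique to Beta (autapomorphy; uninformative for grouping).
Trait 4: derived state 'yes' in Epsilon and Gamma only — synapomorphy for {Epsilon, Gamma}.
Only Alpha, Delta, Epsilon, and Gamma show the derived state 'yes' for Trait 5, supporting them as a clade.
Trait 6: derived state 'yes' in Alpha, Epsilon, and Gamma only — synapomorphy for {Alpha, Epsilon, Gamma}.
Trait 7 (derived state 'yes') is unique to Epsilon (autapomorphy; uninformative for grouping).
Most parsimonious ingroup topology: ((Eta,(Delta,(Alpha,(Epsilon,Gamma)))),Beta).
Beta is sister to the clade containing all other ingroup taxa, so it is the earliest-diverging (most basal) ingroup lineage.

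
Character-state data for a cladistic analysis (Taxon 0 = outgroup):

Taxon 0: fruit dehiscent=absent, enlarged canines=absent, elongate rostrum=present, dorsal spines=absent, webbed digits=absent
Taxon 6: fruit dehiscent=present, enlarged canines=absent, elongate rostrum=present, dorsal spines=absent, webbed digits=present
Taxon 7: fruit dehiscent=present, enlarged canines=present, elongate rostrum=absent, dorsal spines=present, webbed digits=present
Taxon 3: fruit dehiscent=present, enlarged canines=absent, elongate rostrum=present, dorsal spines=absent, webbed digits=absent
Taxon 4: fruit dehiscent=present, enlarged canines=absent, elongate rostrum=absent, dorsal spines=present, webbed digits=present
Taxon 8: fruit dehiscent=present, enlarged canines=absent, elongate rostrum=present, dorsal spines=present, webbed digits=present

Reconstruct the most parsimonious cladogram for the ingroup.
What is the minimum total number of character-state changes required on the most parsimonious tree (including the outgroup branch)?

5

Character polarity is set by the outgroup: the derived state is whichever differs from the outgroup's state, so for elongate rostrum the derived state is 'absent', and for the remaining characters it is 'present'.
All ingroup taxa share the derived state 'present' for fruit dehiscent; it defines the ingroup but does not resolve relationships within it.
enlarged canines (derived state 'present') is unique to Taxon 7 (autapomorphy; uninformative for grouping).
Only Taxon 4 and Taxon 7 show the derived state 'absent' for elongate rostrum, supporting them as a clade.
Only Taxon 4, Taxon 7, and Taxon 8 show the derived state 'present' for dorsal spines, supporting them as a clade.
webbed digits: derived state 'present' in Taxon 4, Taxon 6, Taxon 7, and Taxon 8 only — synapomorphy for {Taxon 4, Taxon 6, Taxon 7, Taxon 8}.
Most parsimonious ingroup topology: ((Taxon 6,((Taxon 7,Taxon 4),Taxon 8)),Taxon 3).
Changes per character on this tree: fruit dehiscent: 1; enlarged canines: 1; elongate rostrum: 1; dorsal spines: 1; webbed digits: 1.
Total = 5.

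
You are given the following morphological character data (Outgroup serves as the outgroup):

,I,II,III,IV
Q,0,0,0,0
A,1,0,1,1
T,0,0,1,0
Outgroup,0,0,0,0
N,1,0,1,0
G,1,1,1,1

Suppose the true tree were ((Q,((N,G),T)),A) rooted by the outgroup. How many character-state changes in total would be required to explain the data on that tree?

7

Map each character onto ((Q,((N,G),T)),A) (rooted by Outgroup) and count the minimum state changes it requires (Fitch parsimony):
I: 2; II: 1; III: 2; IV: 2.
Total tree length = 7.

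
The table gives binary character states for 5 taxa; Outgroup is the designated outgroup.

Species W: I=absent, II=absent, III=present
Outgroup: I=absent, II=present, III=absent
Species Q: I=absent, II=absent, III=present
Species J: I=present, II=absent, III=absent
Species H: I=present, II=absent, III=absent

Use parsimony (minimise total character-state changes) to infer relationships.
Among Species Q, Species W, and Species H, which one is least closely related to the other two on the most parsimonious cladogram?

Species H

Character polarity is set by the outgroup: the derived state is whichever differs from the outgroup's state, so for II the derived state is 'absent', and for the remaining characters it is 'present'.
Only Species H and Species J show the derived state 'present' for I, supporting them as a clade.
All ingroup taxa share the derived state 'absent' for II; it defines the ingroup but does not resolve relationships within it.
III: derived state 'present' in Species Q and Species W only — synapomorphy for {Species Q, Species W}.
Most parsimonious ingroup topology: ((Species W,Species Q),(Species H,Species J)).
Species Q and Species W share a more recent common ancestor with each other than either does with Species H, so Species H is the least closely related of the three.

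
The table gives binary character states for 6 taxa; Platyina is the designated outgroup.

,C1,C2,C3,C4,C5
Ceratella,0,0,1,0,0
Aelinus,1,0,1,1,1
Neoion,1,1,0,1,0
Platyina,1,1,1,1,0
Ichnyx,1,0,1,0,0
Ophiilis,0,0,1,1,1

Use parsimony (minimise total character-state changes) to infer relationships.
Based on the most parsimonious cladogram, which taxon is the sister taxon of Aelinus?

Ophiilis

Character polarity is set by the outgroup: the derived state is whichever differs from the outgroup's state, so for C1, C2, C3, C4 the derived state is '0', and for the remaining characters it is '1'.
C1 (state '0') occurs in Ceratella and Ophiilis but conflicts with the nesting implied by the other characters — most parsimoniously interpreted as homoplasy.
C2: derived state '0' in Aelinus, Ceratella, Ichnyx, and Ophiilis only — synapomorphy for {Aelinus, Ceratella, Ichnyx, Ophiilis}.
C3 (derived state '0') is unique to Neoion (autapomorphy; uninformative for grouping).
C4: derived state '0' in Ceratella and Ichnyx only — synapomorphy for {Ceratella, Ichnyx}.
C5: derived state '1' in Aelinus and Ophiilis only — synapomorphy for {Aelinus, Ophiilis}.
Most parsimonious ingroup topology: (Neoion,((Ceratella,Ichnyx),(Aelinus,Ophiilis))).
Aelinus and Ophiilis form a cherry on this tree, so they are sister taxa.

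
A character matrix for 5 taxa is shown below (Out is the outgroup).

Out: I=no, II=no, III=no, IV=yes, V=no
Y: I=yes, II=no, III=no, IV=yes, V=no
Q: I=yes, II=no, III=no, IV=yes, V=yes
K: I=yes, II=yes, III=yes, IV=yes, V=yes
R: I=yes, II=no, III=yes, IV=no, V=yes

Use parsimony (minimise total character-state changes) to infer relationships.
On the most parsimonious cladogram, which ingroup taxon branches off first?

Y

Character polarity is set by the outgroup: the derived state is whichever differs from the outgroup's state, so for IV the derived state is 'no', and for the remaining characters it is 'yes'.
I (derived state 'yes') is shared by all ingroup taxa — unites the whole ingroup.
II: derived state 'yes' in K only — an autapomorphy, so it tells us nothing about relationships among taxa.
III: derived state 'yes' in K and R only — synapomorphy for {K, R}.
IV (derived state 'no') is unique to R (autapomorphy; uninformative for grouping).
Only K, Q, and R show the derived state 'yes' for V, supporting them as a clade.
Most parsimonious ingroup topology: (Y,(Q,(K,R))).
Y is sister to the clade containing all other ingroup taxa, so it is the earliest-diverging (most basal) ingroup lineage.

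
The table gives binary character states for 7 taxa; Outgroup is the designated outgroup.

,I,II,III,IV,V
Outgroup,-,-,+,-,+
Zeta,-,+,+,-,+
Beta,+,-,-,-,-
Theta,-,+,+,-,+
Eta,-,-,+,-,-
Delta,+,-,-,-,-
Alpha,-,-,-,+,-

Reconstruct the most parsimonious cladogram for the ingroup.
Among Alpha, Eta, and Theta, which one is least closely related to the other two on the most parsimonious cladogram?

Theta

Character polarity is set by the outgroup: the derived state is whichever differs from the outgroup's state, so for III, V the derived state is '-', and for the remaining characters it is '+'.
Only Beta and Delta show the derived state '+' for I, supporting them as a clade.
II (derived state '+') is shared by Theta and Zeta — a synapomorphy uniting that clade.
Only Alpha, Beta, and Delta show the derived state '-' for III, supporting them as a clade.
IV (derived state '+') is unique to Alpha (autapomorphy; uninformative for grouping).
Only Alpha, Beta, Delta, and Eta show the derived state '-' for V, supporting them as a clade.
Most parsimonious ingroup topology: ((Zeta,Theta),(((Beta,Delta),Alpha),Eta)).
Eta and Alpha share a more recent common ancestor with each other than either does with Theta, so Theta is the least closely related of the three.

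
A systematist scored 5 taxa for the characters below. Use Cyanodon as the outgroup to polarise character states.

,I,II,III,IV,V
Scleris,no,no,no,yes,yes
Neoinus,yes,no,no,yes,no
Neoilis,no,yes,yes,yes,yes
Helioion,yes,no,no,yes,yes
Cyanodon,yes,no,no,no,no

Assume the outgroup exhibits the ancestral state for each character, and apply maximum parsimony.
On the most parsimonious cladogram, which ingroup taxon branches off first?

Character polarity is set by the outgroup: the derived state is whichever differs from the outgroup's state, so for I the derived state is 'no', and for the remaining characters it is 'yes'.
I: derived state 'no' in Neoilis and Scleris only — synapomorphy for {Neoilis, Scleris}.
II: derived state 'yes' in Neoilis only — an autapomorphy, so it tells us nothing about relationships among taxa.
III: derived state 'yes' in Neoilis only — an autapomorphy, so it tells us nothing about relationships among taxa.
All ingroup taxa share the derived state 'yes' for IV; it defines the ingroup but does not resolve relationships within it.
Only Helioion, Neoilis, and Scleris show the derived state 'yes' for V, supporting them as a clade.
Most parsimonious ingroup topology: (((Neoilis,Scleris),Helioion),Neoinus).
Neoinus is sister to the clade containing all other ingroup taxa, so it is the earliest-diverging (most basal) ingroup lineage.

Neoinus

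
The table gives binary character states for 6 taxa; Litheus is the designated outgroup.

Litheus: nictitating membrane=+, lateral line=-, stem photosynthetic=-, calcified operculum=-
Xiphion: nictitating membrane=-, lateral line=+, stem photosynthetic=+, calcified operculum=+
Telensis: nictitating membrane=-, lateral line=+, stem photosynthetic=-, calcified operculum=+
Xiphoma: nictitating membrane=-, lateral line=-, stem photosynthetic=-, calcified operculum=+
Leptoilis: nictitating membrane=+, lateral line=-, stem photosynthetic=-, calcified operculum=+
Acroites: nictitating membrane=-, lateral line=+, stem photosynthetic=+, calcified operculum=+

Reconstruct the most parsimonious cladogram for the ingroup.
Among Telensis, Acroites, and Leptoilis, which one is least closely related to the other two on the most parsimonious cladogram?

Character polarity is set by the outgroup: the derived state is whichever differs from the outgroup's state, so for nictitating membrane the derived state is '-', and for the remaining characters it is '+'.
nictitating membrane (derived state '-') is shared by Acroites, Telensis, Xiphion, and Xiphoma — a synapomorphy uniting that clade.
lateral line: derived state '+' in Acroites, Telensis, and Xiphion only — synapomorphy for {Acroites, Telensis, Xiphion}.
stem photosynthetic (derived state '+') is shared by Acroites and Xiphion — a synapomorphy uniting that clade.
calcified operculum (derived state '+') is shared by all ingroup taxa — unites the whole ingroup.
Most parsimonious ingroup topology: ((((Xiphion,Acroites),Telensis),Xiphoma),Leptoilis).
Acroites and Telensis share a more recent common ancestor with each other than either does with Leptoilis, so Leptoilis is the least closely related of the three.

Leptoilis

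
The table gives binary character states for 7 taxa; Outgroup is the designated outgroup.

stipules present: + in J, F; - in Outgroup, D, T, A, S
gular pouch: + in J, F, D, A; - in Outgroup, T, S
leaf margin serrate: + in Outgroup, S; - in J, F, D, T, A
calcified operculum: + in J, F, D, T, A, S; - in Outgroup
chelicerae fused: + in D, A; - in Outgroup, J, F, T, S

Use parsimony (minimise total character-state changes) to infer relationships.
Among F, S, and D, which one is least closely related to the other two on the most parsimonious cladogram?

S

Character polarity is set by the outgroup: the derived state is whichever differs from the outgroup's state, so for leaf margin serrate the derived state is '-', and for the remaining characters it is '+'.
Only F and J show the derived state '+' for stipules present, supporting them as a clade.
gular pouch: derived state '+' in A, D, F, and J only — synapomorphy for {A, D, F, J}.
leaf margin serrate (derived state '-') is shared by A, D, F, J, and T — a synapomorphy uniting that clade.
calcified operculum (derived state '+') is shared by all ingroup taxa — unites the whole ingroup.
chelicerae fused: derived state '+' in A and D only — synapomorphy for {A, D}.
Most parsimonious ingroup topology: ((((J,F),(D,A)),T),S).
D and F share a more recent common ancestor with each other than either does with S, so S is the least closely related of the three.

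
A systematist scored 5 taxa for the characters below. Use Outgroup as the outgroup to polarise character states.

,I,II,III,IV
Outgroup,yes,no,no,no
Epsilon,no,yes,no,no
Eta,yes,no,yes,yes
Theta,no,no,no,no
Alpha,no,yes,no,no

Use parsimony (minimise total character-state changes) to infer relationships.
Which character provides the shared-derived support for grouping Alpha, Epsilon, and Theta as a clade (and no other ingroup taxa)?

I

Character polarity is set by the outgroup: the derived state is whichever differs from the outgroup's state, so for I the derived state is 'no', and for the remaining characters it is 'yes'.
Only Alpha, Epsilon, and Theta show the derived state 'no' for I, supporting them as a clade.
II (derived state 'yes') is shared by Alpha and Epsilon — a synapomorphy uniting that clade.
III: derived state 'yes' in Eta only — an autapomorphy, so it tells us nothing about relationships among taxa.
IV: derived state 'yes' in Eta only — an autapomorphy, so it tells us nothing about relationships among taxa.
Most parsimonious ingroup topology: (((Alpha,Epsilon),Theta),Eta).
The clade {Alpha, Epsilon, Theta} is supported by I: its derived state 'no' occurs in exactly those taxa and in no other taxon (including the outgroup).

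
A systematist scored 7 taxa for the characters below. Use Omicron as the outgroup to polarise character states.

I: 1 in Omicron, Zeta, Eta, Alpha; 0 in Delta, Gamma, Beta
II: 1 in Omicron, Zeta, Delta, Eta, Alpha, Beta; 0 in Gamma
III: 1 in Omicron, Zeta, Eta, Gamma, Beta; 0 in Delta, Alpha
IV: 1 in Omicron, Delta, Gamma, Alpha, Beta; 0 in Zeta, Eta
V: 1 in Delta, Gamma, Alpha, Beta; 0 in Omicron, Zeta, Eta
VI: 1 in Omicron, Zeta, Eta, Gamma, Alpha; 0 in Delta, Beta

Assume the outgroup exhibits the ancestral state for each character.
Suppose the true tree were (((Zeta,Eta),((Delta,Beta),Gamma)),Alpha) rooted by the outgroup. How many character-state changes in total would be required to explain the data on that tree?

8

Map each character onto (((Zeta,Eta),((Delta,Beta),Gamma)),Alpha) (rooted by Omicron) and count the minimum state changes it requires (Fitch parsimony):
I: 1; II: 1; III: 2; IV: 1; V: 2; VI: 1.
Total tree length = 8.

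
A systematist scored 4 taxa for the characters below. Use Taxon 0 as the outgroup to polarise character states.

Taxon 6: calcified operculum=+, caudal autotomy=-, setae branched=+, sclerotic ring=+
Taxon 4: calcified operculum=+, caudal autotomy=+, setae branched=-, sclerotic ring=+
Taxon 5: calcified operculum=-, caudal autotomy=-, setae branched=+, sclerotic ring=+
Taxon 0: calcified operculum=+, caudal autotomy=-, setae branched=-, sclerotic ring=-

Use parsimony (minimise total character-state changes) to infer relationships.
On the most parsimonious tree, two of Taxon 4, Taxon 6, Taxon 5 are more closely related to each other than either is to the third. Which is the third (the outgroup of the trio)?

Taxon 4

Character polarity is set by the outgroup: the derived state is whichever differs from the outgroup's state, so for calcified operculum the derived state is '-', and for the remaining characters it is '+'.
calcified operculum (derived state '-') is unique to Taxon 5 (autapomorphy; uninformative for grouping).
caudal autotomy (derived state '+') is unique to Taxon 4 (autapomorphy; uninformative for grouping).
setae branched (derived state '+') is shared by Taxon 5 and Taxon 6 — a synapomorphy uniting that clade.
All ingroup taxa share the derived state '+' for sclerotic ring; it defines the ingroup but does not resolve relationships within it.
Most parsimonious ingroup topology: ((Taxon 6,Taxon 5),Taxon 4).
Taxon 5 and Taxon 6 share a more recent common ancestor with each other than either does with Taxon 4, so Taxon 4 is the least closely related of the three.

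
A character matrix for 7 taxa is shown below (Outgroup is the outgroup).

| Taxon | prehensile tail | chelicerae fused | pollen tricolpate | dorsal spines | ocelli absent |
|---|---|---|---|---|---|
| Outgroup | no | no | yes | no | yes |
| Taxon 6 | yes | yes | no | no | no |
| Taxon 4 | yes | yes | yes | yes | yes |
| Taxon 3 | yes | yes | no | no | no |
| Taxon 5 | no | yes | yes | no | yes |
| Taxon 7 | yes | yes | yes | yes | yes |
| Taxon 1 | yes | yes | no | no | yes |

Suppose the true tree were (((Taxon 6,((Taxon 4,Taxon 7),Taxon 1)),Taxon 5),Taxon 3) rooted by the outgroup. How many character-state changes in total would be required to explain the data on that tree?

9

Map each character onto (((Taxon 6,((Taxon 4,Taxon 7),Taxon 1)),Taxon 5),Taxon 3) (rooted by Outgroup) and count the minimum state changes it requires (Fitch parsimony):
prehensile tail: 2; chelicerae fused: 1; pollen tricolpate: 3; dorsal spines: 1; ocelli absent: 2.
Total tree length = 9.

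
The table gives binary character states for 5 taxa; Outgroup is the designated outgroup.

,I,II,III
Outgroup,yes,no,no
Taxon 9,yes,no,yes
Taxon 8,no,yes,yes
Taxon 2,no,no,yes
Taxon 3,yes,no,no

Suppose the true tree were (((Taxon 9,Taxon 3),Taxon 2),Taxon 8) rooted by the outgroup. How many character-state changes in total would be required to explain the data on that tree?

Map each character onto (((Taxon 9,Taxon 3),Taxon 2),Taxon 8) (rooted by Outgroup) and count the minimum state changes it requires (Fitch parsimony):
I: 2; II: 1; III: 2.
Total tree length = 5.

5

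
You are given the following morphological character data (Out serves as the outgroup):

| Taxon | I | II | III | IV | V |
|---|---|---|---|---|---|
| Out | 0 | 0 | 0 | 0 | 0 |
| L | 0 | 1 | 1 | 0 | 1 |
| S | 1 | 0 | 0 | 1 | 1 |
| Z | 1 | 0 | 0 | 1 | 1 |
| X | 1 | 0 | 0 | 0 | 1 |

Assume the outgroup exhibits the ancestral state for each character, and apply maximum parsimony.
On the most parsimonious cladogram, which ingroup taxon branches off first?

L

The outgroup has state '0' for every character, so '1' is the derived state throughout.
I (derived state '1') is shared by S, X, and Z — a synapomorphy uniting that clade.
II: derived state '1' in L only — an autapomorphy, so it tells us nothing about relationships among taxa.
III (derived state '1') is unique to L (autapomorphy; uninformative for grouping).
Only S and Z show the derived state '1' for IV, supporting them as a clade.
All ingroup taxa share the derived state '1' for V; it defines the ingroup but does not resolve relationships within it.
Most parsimonious ingroup topology: (L,((S,Z),X)).
L is sister to the clade containing all other ingroup taxa, so it is the earliest-diverging (most basal) ingroup lineage.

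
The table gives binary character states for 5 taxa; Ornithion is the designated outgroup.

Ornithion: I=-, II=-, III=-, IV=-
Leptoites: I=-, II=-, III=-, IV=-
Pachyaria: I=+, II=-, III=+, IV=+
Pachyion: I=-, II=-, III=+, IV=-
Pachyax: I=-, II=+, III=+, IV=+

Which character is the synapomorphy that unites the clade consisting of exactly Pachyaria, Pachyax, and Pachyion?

The outgroup has state '-' for every character, so '+' is the derived state throughout.
I (derived state '+') is unique to Pachyaria (autapomorphy; uninformative for grouping).
II: derived state '+' in Pachyax only — an autapomorphy, so it tells us nothing about relationships among taxa.
III: derived state '+' in Pachyaria, Pachyax, and Pachyion only — synapomorphy for {Pachyaria, Pachyax, Pachyion}.
IV (derived state '+') is shared by Pachyaria and Pachyax — a synapomorphy uniting that clade.
Most parsimonious ingroup topology: (Leptoites,((Pachyaria,Pachyax),Pachyion)).
The clade {Pachyaria, Pachyax, Pachyion} is supported by III: its derived state '+' occurs in exactly those taxa and in no other taxon (including the outgroup).

III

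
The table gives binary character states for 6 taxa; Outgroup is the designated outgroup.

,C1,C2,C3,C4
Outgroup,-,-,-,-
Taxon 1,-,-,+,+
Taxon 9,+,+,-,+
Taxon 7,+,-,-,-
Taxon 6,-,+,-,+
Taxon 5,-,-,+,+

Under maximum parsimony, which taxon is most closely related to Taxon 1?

Taxon 5

The outgroup has state '-' for every character, so '+' is the derived state throughout.
C1 groups Taxon 7 and Taxon 9, which is incompatible with the clades supported by the remaining characters; treating it as convergent (homoplasy) costs fewer steps than any alternative tree.
C2 (derived state '+') is shared by Taxon 6 and Taxon 9 — a synapomorphy uniting that clade.
Only Taxon 1 and Taxon 5 show the derived state '+' for C3, supporting them as a clade.
C4 (derived state '+') is shared by Taxon 1, Taxon 5, Taxon 6, and Taxon 9 — a synapomorphy uniting that clade.
Most parsimonious ingroup topology: (((Taxon 1,Taxon 5),(Taxon 9,Taxon 6)),Taxon 7).
Taxon 1 and Taxon 5 form a cherry on this tree, so they are sister taxa.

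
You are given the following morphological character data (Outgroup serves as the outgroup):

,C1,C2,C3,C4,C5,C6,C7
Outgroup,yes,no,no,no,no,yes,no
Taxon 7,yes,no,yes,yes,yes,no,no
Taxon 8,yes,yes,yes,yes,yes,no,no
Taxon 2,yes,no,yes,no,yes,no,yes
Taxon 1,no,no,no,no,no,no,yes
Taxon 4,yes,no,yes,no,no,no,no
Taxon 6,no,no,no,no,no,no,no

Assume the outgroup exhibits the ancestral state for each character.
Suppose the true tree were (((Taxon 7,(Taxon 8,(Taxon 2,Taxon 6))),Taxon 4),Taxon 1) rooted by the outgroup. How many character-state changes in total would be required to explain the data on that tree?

12

Map each character onto (((Taxon 7,(Taxon 8,(Taxon 2,Taxon 6))),Taxon 4),Taxon 1) (rooted by Outgroup) and count the minimum state changes it requires (Fitch parsimony):
C1: 2; C2: 1; C3: 2; C4: 2; C5: 2; C6: 1; C7: 2.
Total tree length = 12.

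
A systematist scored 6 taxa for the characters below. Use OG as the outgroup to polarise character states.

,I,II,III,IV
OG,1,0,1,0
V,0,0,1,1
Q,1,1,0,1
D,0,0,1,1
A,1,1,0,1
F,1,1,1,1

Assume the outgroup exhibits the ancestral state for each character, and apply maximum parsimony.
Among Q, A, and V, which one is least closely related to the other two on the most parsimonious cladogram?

Character polarity is set by the outgroup: the derived state is whichever differs from the outgroup's state, so for I, III the derived state is '0', and for the remaining characters it is '1'.
I: derived state '0' in D and V only — synapomorphy for {D, V}.
II: derived state '1' in A, F, and Q only — synapomorphy for {A, F, Q}.
III (derived state '0') is shared by A and Q — a synapomorphy uniting that clade.
All ingroup taxa share the derived state '1' for IV; it defines the ingroup but does not resolve relationships within it.
Most parsimonious ingroup topology: ((V,D),((Q,A),F)).
A and Q share a more recent common ancestor with each other than either does with V, so V is the least closely related of the three.

V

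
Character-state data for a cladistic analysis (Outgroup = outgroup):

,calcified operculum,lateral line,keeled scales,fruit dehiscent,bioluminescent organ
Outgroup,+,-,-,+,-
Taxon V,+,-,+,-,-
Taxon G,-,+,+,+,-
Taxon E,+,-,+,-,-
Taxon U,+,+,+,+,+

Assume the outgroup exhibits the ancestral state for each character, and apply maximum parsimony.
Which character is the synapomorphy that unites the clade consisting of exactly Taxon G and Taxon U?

Character polarity is set by the outgroup: the derived state is whichever differs from the outgroup's state, so for calcified operculum, fruit dehiscent the derived state is '-', and for the remaining characters it is '+'.
calcified operculum: derived state '-' in Taxon G only — an autapomorphy, so it tells us nothing about relationships among taxa.
Only Taxon G and Taxon U show the derived state '+' for lateral line, supporting them as a clade.
keeled scales (derived state '+') is shared by all ingroup taxa — unites the whole ingroup.
fruit dehiscent: derived state '-' in Taxon E and Taxon V only — synapomorphy for {Taxon E, Taxon V}.
bioluminescent organ: derived state '+' in Taxon U only — an autapomorphy, so it tells us nothing about relationships among taxa.
Most parsimonious ingroup topology: ((Taxon V,Taxon E),(Taxon G,Taxon U)).
The clade {Taxon G, Taxon U} is supported by lateral line: its derived state '+' occurs in exactly those taxa and in no other taxon (including the outgroup).

lateral line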